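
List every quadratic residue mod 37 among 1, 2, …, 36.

Square k = 1,…,18 (k and 37−k give the same square):
1²=1, 2²=4, 3²=9, 4²=16, 5²=25, 6²=36, 7²≡12, 8²≡27, 9²≡7, 10²≡26, 11²≡10, 12²≡33, 13²≡21, 14²≡11, 15²≡3, 16²≡34, 17²≡30, 18²≡28 (mod 37).
So the quadratic residues mod 37 are {1, 3, 4, 7, 9, 10, 11, 12, 16, 21, 25, 26, 27, 28, 30, 33, 34, 36}.

1,3,4,7,9,10,11,12,16,21,25,26,27,28,30,33,34,36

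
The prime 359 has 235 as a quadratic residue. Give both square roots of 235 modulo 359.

84, 275

Since 359 ≡ 3 (mod 4), a square root of 235 is 235^((359+1)/4) = 235^90 mod 359.
Repeated squaring: 235^2≡298, 235^4≡131, 235^8≡288, 235^16≡15, 235^32≡225, 235^64≡6 (mod 359).
235^90 = 235^(64+16+8+2) ≡ 275 (mod 359).
Check: 275² = 75625 ≡ 235 (mod 359). The two roots are 84 and 275.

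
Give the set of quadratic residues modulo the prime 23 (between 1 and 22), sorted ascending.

1,2,3,4,6,8,9,12,13,16,18

Square k = 1,…,11 (k and 23−k give the same square):
1²=1, 2²=4, 3²=9, 4²=16, 5²≡2, 6²≡13, 7²≡3, 8²≡18, 9²≡12, 10²≡8, 11²≡6 (mod 23).
So the quadratic residues mod 23 are {1, 2, 3, 4, 6, 8, 9, 12, 13, 16, 18}.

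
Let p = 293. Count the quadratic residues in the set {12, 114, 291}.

0

(12/293) = -1 → non-residue.
(114/293) = -1 → non-residue.
(291/293) = -1 → non-residue.
Total quadratic residues among the 3: 0.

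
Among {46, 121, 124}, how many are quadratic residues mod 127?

(46/127) = -1 → non-residue.
(121/127) = +1 → QR.
(124/127) = +1 → QR.
Total quadratic residues among the 3: 2.

2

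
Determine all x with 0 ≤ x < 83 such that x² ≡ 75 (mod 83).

18, 65

Since 83 ≡ 3 (mod 4), a square root of 75 is 75^((83+1)/4) = 75^21 mod 83.
Repeated squaring: 75^2≡64, 75^4≡29, 75^8≡11, 75^16≡38 (mod 83).
75^21 = 75^(16+4+1) ≡ 65 (mod 83).
Check: 65² = 4225 ≡ 75 (mod 83). The two roots are 18 and 65.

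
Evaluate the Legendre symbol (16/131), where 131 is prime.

1

Euler's criterion: (16/131) ≡ 16^65 (mod 131).
16^2 ≡ 125 (mod 131)
16^4 ≡ 36 (mod 131)
16^8 ≡ 117 (mod 131)
16^16 ≡ 65 (mod 131)
16^32 ≡ 33 (mod 131)
16^64 ≡ 41 (mod 131)
16^65 = 16^(64+1) ≡ 1 (mod 131).
Result is 1, so (16/131) = 1.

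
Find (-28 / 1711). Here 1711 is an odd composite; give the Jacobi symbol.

-1

First reduce: -28 ≡ 1683 (mod 1711).
Reciprocity: 1683 ≡ 3 and 1711 ≡ 3 (mod 4), so (1683/1711) = −(1711/1683).
Reduce top mod 1683: now compute (28/1683).
Pull out 2^2: since 1683 ≡ 3 (mod 8), (2/1683) = -1, so (2/1683)^2 = +1.
Reciprocity: 7 ≡ 3 and 1683 ≡ 3 (mod 4), so (7/1683) = −(1683/7).
Reduce top mod 7: now compute (3/7).
Reciprocity: 3 ≡ 3 and 7 ≡ 3 (mod 4), so (3/7) = −(7/3).
Reduce top mod 3: now compute (1/3).
Reached (1/3) = 1. Collecting the sign flips along the way, the symbol is -1.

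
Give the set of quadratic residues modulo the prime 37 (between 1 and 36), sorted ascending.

1, 3, 4, 7, 9, 10, 11, 12, 16, 21, 25, 26, 27, 28, 30, 33, 34, 36

Square k = 1,…,18 (k and 37−k give the same square):
1²=1, 2²=4, 3²=9, 4²=16, 5²=25, 6²=36, 7²≡12, 8²≡27, 9²≡7, 10²≡26, 11²≡10, 12²≡33, 13²≡21, 14²≡11, 15²≡3, 16²≡34, 17²≡30, 18²≡28 (mod 37).
So the quadratic residues mod 37 are {1, 3, 4, 7, 9, 10, 11, 12, 16, 21, 25, 26, 27, 28, 30, 33, 34, 36}.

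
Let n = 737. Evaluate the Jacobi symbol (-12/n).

-1

First reduce: -12 ≡ 725 (mod 737).
Reciprocity: 725 ≡ 1 and 737 ≡ 1 (mod 4), so (725/737) = +(737/725).
Reduce top mod 725: now compute (12/725).
Pull out 2^2: since 725 ≡ 5 (mod 8), (2/725) = -1, so (2/725)^2 = +1.
Reciprocity: 3 ≡ 3 and 725 ≡ 1 (mod 4), so (3/725) = +(725/3).
Reduce top mod 3: now compute (2/3).
Pull out 2: since 3 ≡ 3 (mod 8), (2/3) = -1.
Reached (1/3) = 1. Collecting the sign flips along the way, the symbol is -1.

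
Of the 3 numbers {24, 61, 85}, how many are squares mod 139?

(24/139) = +1 → QR.
(61/139) = -1 → non-residue.
(85/139) = -1 → non-residue.
Total quadratic residues among the 3: 1.

1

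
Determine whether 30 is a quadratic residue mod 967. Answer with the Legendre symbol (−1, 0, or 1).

1

Euler's criterion: (30/967) ≡ 30^483 (mod 967).
30^2 ≡ 900 (mod 967)
30^4 ≡ 621 (mod 967)
30^8 ≡ 775 (mod 967)
30^16 ≡ 118 (mod 967)
30^32 ≡ 386 (mod 967)
30^64 ≡ 78 (mod 967)
30^128 ≡ 282 (mod 967)
30^256 ≡ 230 (mod 967)
30^483 = 30^(256+128+64+32+2+1) ≡ 1 (mod 967).
Result is 1, so (30/967) = 1.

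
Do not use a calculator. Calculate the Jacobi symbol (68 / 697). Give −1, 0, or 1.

0

Pull out 2^2: since 697 ≡ 1 (mod 8), (2/697) = +1, so (2/697)^2 = +1.
Reciprocity: 17 ≡ 1 and 697 ≡ 1 (mod 4), so (17/697) = +(697/17).
Reduce top mod 17: now compute (0/17).
Top reduces to 0: gcd > 1, so the symbol is 0.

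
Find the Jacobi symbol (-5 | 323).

1

First reduce: -5 ≡ 318 (mod 323).
Pull out 2: since 323 ≡ 3 (mod 8), (2/323) = -1.
Reciprocity: 159 ≡ 3 and 323 ≡ 3 (mod 4), so (159/323) = −(323/159).
Reduce top mod 159: now compute (5/159).
Reciprocity: 5 ≡ 1 and 159 ≡ 3 (mod 4), so (5/159) = +(159/5).
Reduce top mod 5: now compute (4/5).
Pull out 2^2: since 5 ≡ 5 (mod 8), (2/5) = -1, so (2/5)^2 = +1.
Reached (1/5) = 1. Collecting the sign flips along the way, the symbol is +1.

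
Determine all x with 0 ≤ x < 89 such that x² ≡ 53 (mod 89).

89 ≡ 1 (mod 4), so we find a root by search.
Trying successive values, 26² = 676 ≡ 53 (mod 89). The other root is 89 − 26 = 63.

26, 63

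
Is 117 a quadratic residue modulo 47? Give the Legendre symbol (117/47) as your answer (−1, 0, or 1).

-1

Euler's criterion: (117/47) ≡ 23^23 (mod 47).
23^2 ≡ 12 (mod 47)
23^4 ≡ 3 (mod 47)
23^8 ≡ 9 (mod 47)
23^16 ≡ 34 (mod 47)
23^23 = 23^(16+4+2+1) ≡ 46 (mod 47).
Result is 46 ≡ −1, so (117/47) = −1.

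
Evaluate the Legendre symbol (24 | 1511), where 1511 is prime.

1

Pull out 2^3: since 1511 ≡ 7 (mod 8), (2/1511) = +1, so (2/1511)^3 = +1.
Reciprocity: 3 ≡ 3 and 1511 ≡ 3 (mod 4), so (3/1511) = −(1511/3).
Reduce top mod 3: now compute (2/3).
Pull out 2: since 3 ≡ 3 (mod 8), (2/3) = -1.
Reached (1/3) = 1. Collecting the sign flips along the way, the symbol is +1.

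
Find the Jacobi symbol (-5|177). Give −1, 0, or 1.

-1

First reduce: -5 ≡ 172 (mod 177).
Pull out 2^2: since 177 ≡ 1 (mod 8), (2/177) = +1, so (2/177)^2 = +1.
Reciprocity: 43 ≡ 3 and 177 ≡ 1 (mod 4), so (43/177) = +(177/43).
Reduce top mod 43: now compute (5/43).
Reciprocity: 5 ≡ 1 and 43 ≡ 3 (mod 4), so (5/43) = +(43/5).
Reduce top mod 5: now compute (3/5).
Reciprocity: 3 ≡ 3 and 5 ≡ 1 (mod 4), so (3/5) = +(5/3).
Reduce top mod 3: now compute (2/3).
Pull out 2: since 3 ≡ 3 (mod 8), (2/3) = -1.
Reached (1/3) = 1. Collecting the sign flips along the way, the symbol is -1.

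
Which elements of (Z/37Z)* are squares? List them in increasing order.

1,3,4,7,9,10,11,12,16,21,25,26,27,28,30,33,34,36

Square k = 1,…,18 (k and 37−k give the same square):
1²=1, 2²=4, 3²=9, 4²=16, 5²=25, 6²=36, 7²≡12, 8²≡27, 9²≡7, 10²≡26, 11²≡10, 12²≡33, 13²≡21, 14²≡11, 15²≡3, 16²≡34, 17²≡30, 18²≡28 (mod 37).
So the quadratic residues mod 37 are {1, 3, 4, 7, 9, 10, 11, 12, 16, 21, 25, 26, 27, 28, 30, 33, 34, 36}.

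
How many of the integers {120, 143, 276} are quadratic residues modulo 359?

2

(120/359) = +1 → QR.
(143/359) = -1 → non-residue.
(276/359) = +1 → QR.
Total quadratic residues among the 3: 2.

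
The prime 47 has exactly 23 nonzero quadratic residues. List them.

Square k = 1,…,23 (k and 47−k give the same square):
1²=1, 2²=4, 3²=9, 4²=16, 5²=25, 6²=36, 7²≡2, 8²≡17, 9²≡34, 10²≡6, 11²≡27, 12²≡3, 13²≡28, 14²≡8, 15²≡37, 16²≡21, 17²≡7, 18²≡42, 19²≡32, 20²≡24, 21²≡18, 22²≡14, 23²≡12 (mod 47).
So the quadratic residues mod 47 are {1, 2, 3, 4, 6, 7, 8, 9, 12, 14, 16, 17, 18, 21, 24, 25, 27, 28, 32, 34, 36, 37, 42}.

1 2 3 4 6 7 8 9 12 14 16 17 18 21 24 25 27 28 32 34 36 37 42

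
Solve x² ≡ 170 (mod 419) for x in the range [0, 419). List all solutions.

111, 308

Since 419 ≡ 3 (mod 4), a square root of 170 is 170^((419+1)/4) = 170^105 mod 419.
Repeated squaring: 170^2≡408, 170^4≡121, 170^8≡395, 170^16≡157, 170^32≡347, 170^64≡156 (mod 419).
170^105 = 170^(64+32+8+1) ≡ 111 (mod 419).
Check: 111² = 12321 ≡ 170 (mod 419). The two roots are 111 and 308.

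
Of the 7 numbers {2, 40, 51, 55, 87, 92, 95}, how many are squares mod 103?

(2/103) = +1 → QR.
(40/103) = -1 → non-residue.
(51/103) = -1 → non-residue.
(55/103) = +1 → QR.
(87/103) = -1 → non-residue.
(92/103) = +1 → QR.
(95/103) = -1 → non-residue.
Total quadratic residues among the 7: 3.

3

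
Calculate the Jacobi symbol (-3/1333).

First reduce: -3 ≡ 1330 (mod 1333).
Pull out 2: since 1333 ≡ 5 (mod 8), (2/1333) = -1.
Reciprocity: 665 ≡ 1 and 1333 ≡ 1 (mod 4), so (665/1333) = +(1333/665).
Reduce top mod 665: now compute (3/665).
Reciprocity: 3 ≡ 3 and 665 ≡ 1 (mod 4), so (3/665) = +(665/3).
Reduce top mod 3: now compute (2/3).
Pull out 2: since 3 ≡ 3 (mod 8), (2/3) = -1.
Reached (1/3) = 1. Collecting the sign flips along the way, the symbol is +1.

1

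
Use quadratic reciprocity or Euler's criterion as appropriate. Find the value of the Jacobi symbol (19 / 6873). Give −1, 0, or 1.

Reciprocity: 19 ≡ 3 and 6873 ≡ 1 (mod 4), so (19/6873) = +(6873/19).
Reduce top mod 19: now compute (14/19).
Pull out 2: since 19 ≡ 3 (mod 8), (2/19) = -1.
Reciprocity: 7 ≡ 3 and 19 ≡ 3 (mod 4), so (7/19) = −(19/7).
Reduce top mod 7: now compute (5/7).
Reciprocity: 5 ≡ 1 and 7 ≡ 3 (mod 4), so (5/7) = +(7/5).
Reduce top mod 5: now compute (2/5).
Pull out 2: since 5 ≡ 5 (mod 8), (2/5) = -1.
Reached (1/5) = 1. Collecting the sign flips along the way, the symbol is -1.

-1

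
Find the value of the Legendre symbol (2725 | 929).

-1

Euler's criterion: (2725/929) ≡ 867^464 (mod 929).
867^2 ≡ 128 (mod 929)
867^4 ≡ 591 (mod 929)
867^8 ≡ 906 (mod 929)
867^16 ≡ 529 (mod 929)
867^32 ≡ 212 (mod 929)
867^64 ≡ 352 (mod 929)
867^128 ≡ 347 (mod 929)
867^256 ≡ 568 (mod 929)
867^464 = 867^(256+128+64+16) ≡ 928 (mod 929).
Result is 928 ≡ −1, so (2725/929) = −1.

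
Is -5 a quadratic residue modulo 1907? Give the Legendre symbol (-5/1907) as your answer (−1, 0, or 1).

First reduce: -5 ≡ 1902 (mod 1907).
Pull out 2: since 1907 ≡ 3 (mod 8), (2/1907) = -1.
Reciprocity: 951 ≡ 3 and 1907 ≡ 3 (mod 4), so (951/1907) = −(1907/951).
Reduce top mod 951: now compute (5/951).
Reciprocity: 5 ≡ 1 and 951 ≡ 3 (mod 4), so (5/951) = +(951/5).
Reduce top mod 5: now compute (1/5).
Reached (1/5) = 1. Collecting the sign flips along the way, the symbol is +1.

1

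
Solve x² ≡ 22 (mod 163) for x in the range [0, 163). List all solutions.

48, 115

Since 163 ≡ 3 (mod 4), a square root of 22 is 22^((163+1)/4) = 22^41 mod 163.
Repeated squaring: 22^2≡158, 22^4≡25, 22^8≡136, 22^16≡77, 22^32≡61 (mod 163).
22^41 = 22^(32+8+1) ≡ 115 (mod 163).
Check: 115² = 13225 ≡ 22 (mod 163). The two roots are 48 and 115.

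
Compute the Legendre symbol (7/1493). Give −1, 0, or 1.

1

Reciprocity: 7 ≡ 3 and 1493 ≡ 1 (mod 4), so (7/1493) = +(1493/7).
Reduce top mod 7: now compute (2/7).
Pull out 2: since 7 ≡ 7 (mod 8), (2/7) = +1.
Reached (1/7) = 1. Collecting the sign flips along the way, the symbol is +1.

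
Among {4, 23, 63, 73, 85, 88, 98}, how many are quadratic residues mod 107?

(4/107) = +1 → QR.
(23/107) = +1 → QR.
(63/107) = -1 → non-residue.
(73/107) = -1 → non-residue.
(85/107) = +1 → QR.
(88/107) = -1 → non-residue.
(98/107) = -1 → non-residue.
Total quadratic residues among the 7: 3.

3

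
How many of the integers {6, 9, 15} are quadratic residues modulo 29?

(6/29) = +1 → QR.
(9/29) = +1 → QR.
(15/29) = -1 → non-residue.
Total quadratic residues among the 3: 2.

2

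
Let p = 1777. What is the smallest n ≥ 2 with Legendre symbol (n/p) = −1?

5

(2/1777) = +1, so 2 is a residue.
(3/1777) = +1, so 3 is a residue.
(4/1777) = +1, so 4 is a residue.
(5/1777) = −1, so 5 is the smallest positive non-residue mod 1777.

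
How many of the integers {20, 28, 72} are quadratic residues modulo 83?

(20/83) = -1 → non-residue.
(28/83) = +1 → QR.
(72/83) = -1 → non-residue.
Total quadratic residues among the 3: 1.

1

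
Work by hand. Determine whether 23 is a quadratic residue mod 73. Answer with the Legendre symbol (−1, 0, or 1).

1

Reciprocity: 23 ≡ 3 and 73 ≡ 1 (mod 4), so (23/73) = +(73/23).
Reduce top mod 23: now compute (4/23).
Pull out 2^2: since 23 ≡ 7 (mod 8), (2/23) = +1, so (2/23)^2 = +1.
Reached (1/23) = 1. Collecting the sign flips along the way, the symbol is +1.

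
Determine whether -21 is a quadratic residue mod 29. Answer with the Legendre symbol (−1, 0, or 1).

-1

Euler's criterion: (-21/29) ≡ 8^14 (mod 29).
8^2 ≡ 6 (mod 29)
8^4 ≡ 7 (mod 29)
8^8 ≡ 20 (mod 29)
8^14 = 8^(8+4+2) ≡ 28 (mod 29).
Result is 28 ≡ −1, so (-21/29) = −1.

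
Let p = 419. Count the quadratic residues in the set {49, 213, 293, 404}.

2

(49/419) = +1 → QR.
(213/419) = -1 → non-residue.
(293/419) = +1 → QR.
(404/419) = -1 → non-residue.
Total quadratic residues among the 4: 2.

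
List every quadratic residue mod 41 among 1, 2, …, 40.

Square k = 1,…,20 (k and 41−k give the same square):
1²=1, 2²=4, 3²=9, 4²=16, 5²=25, 6²=36, 7²≡8, 8²≡23, 9²≡40, 10²≡18, 11²≡39, 12²≡21, 13²≡5, 14²≡32, 15²≡20, 16²≡10, 17²≡2, 18²≡37, 19²≡33, 20²≡31 (mod 41).
So the quadratic residues mod 41 are {1, 2, 4, 5, 8, 9, 10, 16, 18, 20, 21, 23, 25, 31, 32, 33, 36, 37, 39, 40}.

1 2 4 5 8 9 10 16 18 20 21 23 25 31 32 33 36 37 39 40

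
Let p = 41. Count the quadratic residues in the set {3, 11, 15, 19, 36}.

(3/41) = -1 → non-residue.
(11/41) = -1 → non-residue.
(15/41) = -1 → non-residue.
(19/41) = -1 → non-residue.
(36/41) = +1 → QR.
Total quadratic residues among the 5: 1.

1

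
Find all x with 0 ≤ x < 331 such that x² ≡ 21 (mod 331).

Since 331 ≡ 3 (mod 4), a square root of 21 is 21^((331+1)/4) = 21^83 mod 331.
Repeated squaring: 21^2≡110, 21^4≡184, 21^8≡94, 21^16≡230, 21^32≡271, 21^64≡290 (mod 331).
21^83 = 21^(64+16+2+1) ≡ 141 (mod 331).
Check: 141² = 19881 ≡ 21 (mod 331). The two roots are 141 and 190.

141, 190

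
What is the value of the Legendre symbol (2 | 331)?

Euler's criterion: (2/331) ≡ 2^165 (mod 331).
2^2 ≡ 4 (mod 331)
2^4 ≡ 16 (mod 331)
2^8 ≡ 256 (mod 331)
2^16 ≡ 329 (mod 331)
2^32 ≡ 4 (mod 331)
2^64 ≡ 16 (mod 331)
2^128 ≡ 256 (mod 331)
2^165 = 2^(128+32+4+1) ≡ 330 (mod 331).
Result is 330 ≡ −1, so (2/331) = −1.

-1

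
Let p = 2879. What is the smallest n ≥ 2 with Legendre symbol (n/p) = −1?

(2/2879) = +1, so 2 is a residue.
(3/2879) = +1, so 3 is a residue.
(4/2879) = +1, so 4 is a residue.
(5/2879) = +1, so 5 is a residue.
(6/2879) = +1, so 6 is a residue.
(7/2879) = −1, so 7 is the smallest positive non-residue mod 2879.

7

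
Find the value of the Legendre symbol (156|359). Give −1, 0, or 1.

Euler's criterion: (156/359) ≡ 156^179 (mod 359).
156^2 ≡ 283 (mod 359)
156^4 ≡ 32 (mod 359)
156^8 ≡ 306 (mod 359)
156^16 ≡ 296 (mod 359)
156^32 ≡ 20 (mod 359)
156^64 ≡ 41 (mod 359)
156^128 ≡ 245 (mod 359)
156^179 = 156^(128+32+16+2+1) ≡ 358 (mod 359).
Result is 358 ≡ −1, so (156/359) = −1.

-1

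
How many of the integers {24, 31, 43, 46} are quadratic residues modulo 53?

(24/53) = +1 → QR.
(31/53) = -1 → non-residue.
(43/53) = +1 → QR.
(46/53) = +1 → QR.
Total quadratic residues among the 4: 3.

3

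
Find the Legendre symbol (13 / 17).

1

Reciprocity: 13 ≡ 1 and 17 ≡ 1 (mod 4), so (13/17) = +(17/13).
Reduce top mod 13: now compute (4/13).
Pull out 2^2: since 13 ≡ 5 (mod 8), (2/13) = -1, so (2/13)^2 = +1.
Reached (1/13) = 1. Collecting the sign flips along the way, the symbol is +1.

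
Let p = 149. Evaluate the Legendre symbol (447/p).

First reduce: 447 ≡ 0 (mod 149).
Top reduces to 0: gcd > 1, so the symbol is 0.

0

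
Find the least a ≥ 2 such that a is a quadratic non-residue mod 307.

2

(2/307) = −1, so 2 is the smallest positive non-residue mod 307.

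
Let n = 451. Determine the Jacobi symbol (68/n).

1

Pull out 2^2: since 451 ≡ 3 (mod 8), (2/451) = -1, so (2/451)^2 = +1.
Reciprocity: 17 ≡ 1 and 451 ≡ 3 (mod 4), so (17/451) = +(451/17).
Reduce top mod 17: now compute (9/17).
Reciprocity: 9 ≡ 1 and 17 ≡ 1 (mod 4), so (9/17) = +(17/9).
Reduce top mod 9: now compute (8/9).
Pull out 2^3: since 9 ≡ 1 (mod 8), (2/9) = +1, so (2/9)^3 = +1.
Reached (1/9) = 1. Collecting the sign flips along the way, the symbol is +1.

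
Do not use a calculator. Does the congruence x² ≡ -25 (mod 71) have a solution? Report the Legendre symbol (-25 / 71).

-1

Euler's criterion: (-25/71) ≡ 46^35 (mod 71).
46^2 ≡ 57 (mod 71)
46^4 ≡ 54 (mod 71)
46^8 ≡ 5 (mod 71)
46^16 ≡ 25 (mod 71)
46^32 ≡ 57 (mod 71)
46^35 = 46^(32+2+1) ≡ 70 (mod 71).
Result is 70 ≡ −1, so (-25/71) = −1.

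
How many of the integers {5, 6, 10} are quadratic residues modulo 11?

1

(5/11) = +1 → QR.
(6/11) = -1 → non-residue.
(10/11) = -1 → non-residue.
Total quadratic residues among the 3: 1.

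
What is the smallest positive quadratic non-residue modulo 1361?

3

(2/1361) = +1, so 2 is a residue.
(3/1361) = −1, so 3 is the smallest positive non-residue mod 1361.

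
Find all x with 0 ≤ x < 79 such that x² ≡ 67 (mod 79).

Since 79 ≡ 3 (mod 4), a square root of 67 is 67^((79+1)/4) = 67^20 mod 79.
Repeated squaring: 67^2≡65, 67^4≡38, 67^8≡22, 67^16≡10 (mod 79).
67^20 = 67^(16+4) ≡ 64 (mod 79).
Check: 64² = 4096 ≡ 67 (mod 79). The two roots are 15 and 64.

15, 64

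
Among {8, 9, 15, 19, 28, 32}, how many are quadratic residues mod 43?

(8/43) = -1 → non-residue.
(9/43) = +1 → QR.
(15/43) = +1 → QR.
(19/43) = -1 → non-residue.
(28/43) = -1 → non-residue.
(32/43) = -1 → non-residue.
Total quadratic residues among the 6: 2.

2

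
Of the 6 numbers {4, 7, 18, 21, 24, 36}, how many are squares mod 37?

(4/37) = +1 → QR.
(7/37) = +1 → QR.
(18/37) = -1 → non-residue.
(21/37) = +1 → QR.
(24/37) = -1 → non-residue.
(36/37) = +1 → QR.
Total quadratic residues among the 6: 4.

4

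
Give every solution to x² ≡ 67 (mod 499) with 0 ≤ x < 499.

145, 354

Since 499 ≡ 3 (mod 4), a square root of 67 is 67^((499+1)/4) = 67^125 mod 499.
Repeated squaring: 67^2≡497, 67^4≡4, 67^8≡16, 67^16≡256, 67^32≡167, 67^64≡444 (mod 499).
67^125 = 67^(64+32+16+8+4+1) ≡ 145 (mod 499).
Check: 145² = 21025 ≡ 67 (mod 499). The two roots are 145 and 354.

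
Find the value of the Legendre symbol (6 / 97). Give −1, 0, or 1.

Pull out 2: since 97 ≡ 1 (mod 8), (2/97) = +1.
Reciprocity: 3 ≡ 3 and 97 ≡ 1 (mod 4), so (3/97) = +(97/3).
Reduce top mod 3: now compute (1/3).
Reached (1/3) = 1. Collecting the sign flips along the way, the symbol is +1.

1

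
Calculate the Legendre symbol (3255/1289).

-1

First reduce: 3255 ≡ 677 (mod 1289).
Reciprocity: 677 ≡ 1 and 1289 ≡ 1 (mod 4), so (677/1289) = +(1289/677).
Reduce top mod 677: now compute (612/677).
Pull out 2^2: since 677 ≡ 5 (mod 8), (2/677) = -1, so (2/677)^2 = +1.
Reciprocity: 153 ≡ 1 and 677 ≡ 1 (mod 4), so (153/677) = +(677/153).
Reduce top mod 153: now compute (65/153).
Reciprocity: 65 ≡ 1 and 153 ≡ 1 (mod 4), so (65/153) = +(153/65).
Reduce top mod 65: now compute (23/65).
Reciprocity: 23 ≡ 3 and 65 ≡ 1 (mod 4), so (23/65) = +(65/23).
Reduce top mod 23: now compute (19/23).
Reciprocity: 19 ≡ 3 and 23 ≡ 3 (mod 4), so (19/23) = −(23/19).
Reduce top mod 19: now compute (4/19).
Pull out 2^2: since 19 ≡ 3 (mod 8), (2/19) = -1, so (2/19)^2 = +1.
Reached (1/19) = 1. Collecting the sign flips along the way, the symbol is -1.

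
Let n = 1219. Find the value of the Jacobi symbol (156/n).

Pull out 2^2: since 1219 ≡ 3 (mod 8), (2/1219) = -1, so (2/1219)^2 = +1.
Reciprocity: 39 ≡ 3 and 1219 ≡ 3 (mod 4), so (39/1219) = −(1219/39).
Reduce top mod 39: now compute (10/39).
Pull out 2: since 39 ≡ 7 (mod 8), (2/39) = +1.
Reciprocity: 5 ≡ 1 and 39 ≡ 3 (mod 4), so (5/39) = +(39/5).
Reduce top mod 5: now compute (4/5).
Pull out 2^2: since 5 ≡ 5 (mod 8), (2/5) = -1, so (2/5)^2 = +1.
Reached (1/5) = 1. Collecting the sign flips along the way, the symbol is -1.

-1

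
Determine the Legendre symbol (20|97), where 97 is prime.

Pull out 2^2: since 97 ≡ 1 (mod 8), (2/97) = +1, so (2/97)^2 = +1.
Reciprocity: 5 ≡ 1 and 97 ≡ 1 (mod 4), so (5/97) = +(97/5).
Reduce top mod 5: now compute (2/5).
Pull out 2: since 5 ≡ 5 (mod 8), (2/5) = -1.
Reached (1/5) = 1. Collecting the sign flips along the way, the symbol is -1.

-1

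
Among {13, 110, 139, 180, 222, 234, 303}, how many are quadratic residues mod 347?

(13/347) = +1 → QR.
(110/347) = +1 → QR.
(139/347) = -1 → non-residue.
(180/347) = -1 → non-residue.
(222/347) = +1 → QR.
(234/347) = -1 → non-residue.
(303/347) = -1 → non-residue.
Total quadratic residues among the 7: 3.

3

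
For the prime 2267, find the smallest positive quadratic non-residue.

2

(2/2267) = −1, so 2 is the smallest positive non-residue mod 2267.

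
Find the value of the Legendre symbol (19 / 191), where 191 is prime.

Reciprocity: 19 ≡ 3 and 191 ≡ 3 (mod 4), so (19/191) = −(191/19).
Reduce top mod 19: now compute (1/19).
Reached (1/19) = 1. Collecting the sign flips along the way, the symbol is -1.

-1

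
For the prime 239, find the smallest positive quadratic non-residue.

7

(2/239) = +1, so 2 is a residue.
(3/239) = +1, so 3 is a residue.
(4/239) = +1, so 4 is a residue.
(5/239) = +1, so 5 is a residue.
(6/239) = +1, so 6 is a residue.
(7/239) = −1, so 7 is the smallest positive non-residue mod 239.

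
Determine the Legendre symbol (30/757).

Pull out 2: since 757 ≡ 5 (mod 8), (2/757) = -1.
Reciprocity: 15 ≡ 3 and 757 ≡ 1 (mod 4), so (15/757) = +(757/15).
Reduce top mod 15: now compute (7/15).
Reciprocity: 7 ≡ 3 and 15 ≡ 3 (mod 4), so (7/15) = −(15/7).
Reduce top mod 7: now compute (1/7).
Reached (1/7) = 1. Collecting the sign flips along the way, the symbol is +1.

1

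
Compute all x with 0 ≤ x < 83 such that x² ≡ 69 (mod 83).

22, 61

Since 83 ≡ 3 (mod 4), a square root of 69 is 69^((83+1)/4) = 69^21 mod 83.
Repeated squaring: 69^2≡30, 69^4≡70, 69^8≡3, 69^16≡9 (mod 83).
69^21 = 69^(16+4+1) ≡ 61 (mod 83).
Check: 61² = 3721 ≡ 69 (mod 83). The two roots are 22 and 61.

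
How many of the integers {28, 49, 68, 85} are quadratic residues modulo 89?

3

(28/89) = -1 → non-residue.
(49/89) = +1 → QR.
(68/89) = +1 → QR.
(85/89) = +1 → QR.
Total quadratic residues among the 4: 3.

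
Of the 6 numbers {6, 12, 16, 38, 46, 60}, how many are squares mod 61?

4

(6/61) = -1 → non-residue.
(12/61) = +1 → QR.
(16/61) = +1 → QR.
(38/61) = -1 → non-residue.
(46/61) = +1 → QR.
(60/61) = +1 → QR.
Total quadratic residues among the 6: 4.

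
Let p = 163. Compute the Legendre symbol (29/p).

-1

Reciprocity: 29 ≡ 1 and 163 ≡ 3 (mod 4), so (29/163) = +(163/29).
Reduce top mod 29: now compute (18/29).
Pull out 2: since 29 ≡ 5 (mod 8), (2/29) = -1.
Reciprocity: 9 ≡ 1 and 29 ≡ 1 (mod 4), so (9/29) = +(29/9).
Reduce top mod 9: now compute (2/9).
Pull out 2: since 9 ≡ 1 (mod 8), (2/9) = +1.
Reached (1/9) = 1. Collecting the sign flips along the way, the symbol is -1.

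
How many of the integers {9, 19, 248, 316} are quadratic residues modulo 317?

2

(9/317) = +1 → QR.
(19/317) = -1 → non-residue.
(248/317) = -1 → non-residue.
(316/317) = +1 → QR.
Total quadratic residues among the 4: 2.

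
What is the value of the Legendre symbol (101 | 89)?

-1

Euler's criterion: (101/89) ≡ 12^44 (mod 89).
12^2 ≡ 55 (mod 89)
12^4 ≡ 88 (mod 89)
12^8 ≡ 1 (mod 89)
12^16 ≡ 1 (mod 89)
12^32 ≡ 1 (mod 89)
12^44 = 12^(32+8+4) ≡ 88 (mod 89).
Result is 88 ≡ −1, so (101/89) = −1.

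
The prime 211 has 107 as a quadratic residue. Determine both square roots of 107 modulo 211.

Since 211 ≡ 3 (mod 4), a square root of 107 is 107^((211+1)/4) = 107^53 mod 211.
Repeated squaring: 107^2≡55, 107^4≡71, 107^8≡188, 107^16≡107, 107^32≡55 (mod 211).
107^53 = 107^(32+16+4+1) ≡ 188 (mod 211).
Check: 188² = 35344 ≡ 107 (mod 211). The two roots are 23 and 188.

23, 188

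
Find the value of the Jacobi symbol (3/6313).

1

Reciprocity: 3 ≡ 3 and 6313 ≡ 1 (mod 4), so (3/6313) = +(6313/3).
Reduce top mod 3: now compute (1/3).
Reached (1/3) = 1. Collecting the sign flips along the way, the symbol is +1.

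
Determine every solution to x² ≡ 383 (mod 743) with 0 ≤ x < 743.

265, 478

Since 743 ≡ 3 (mod 4), a square root of 383 is 383^((743+1)/4) = 383^186 mod 743.
Repeated squaring: 383^2≡318, 383^4≡76, 383^8≡575, 383^16≡733, 383^32≡100, 383^64≡341, 383^128≡373 (mod 743).
383^186 = 383^(128+32+16+8+2) ≡ 478 (mod 743).
Check: 478² = 228484 ≡ 383 (mod 743). The two roots are 265 and 478.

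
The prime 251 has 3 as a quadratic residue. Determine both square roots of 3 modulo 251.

76, 175

Since 251 ≡ 3 (mod 4), a square root of 3 is 3^((251+1)/4) = 3^63 mod 251.
Repeated squaring: 3^2≡9, 3^4≡81, 3^8≡35, 3^16≡221, 3^32≡147 (mod 251).
3^63 = 3^(32+16+8+4+2+1) ≡ 175 (mod 251).
Check: 175² = 30625 ≡ 3 (mod 251). The two roots are 76 and 175.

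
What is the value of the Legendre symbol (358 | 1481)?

1

Pull out 2: since 1481 ≡ 1 (mod 8), (2/1481) = +1.
Reciprocity: 179 ≡ 3 and 1481 ≡ 1 (mod 4), so (179/1481) = +(1481/179).
Reduce top mod 179: now compute (49/179).
Reciprocity: 49 ≡ 1 and 179 ≡ 3 (mod 4), so (49/179) = +(179/49).
Reduce top mod 49: now compute (32/49).
Pull out 2^5: since 49 ≡ 1 (mod 8), (2/49) = +1, so (2/49)^5 = +1.
Reached (1/49) = 1. Collecting the sign flips along the way, the symbol is +1.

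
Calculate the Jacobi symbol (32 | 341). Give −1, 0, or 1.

Pull out 2^5: since 341 ≡ 5 (mod 8), (2/341) = -1, so (2/341)^5 = -1.
Reached (1/341) = 1. Collecting the sign flips along the way, the symbol is -1.

-1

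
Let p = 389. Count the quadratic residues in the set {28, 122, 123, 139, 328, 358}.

(28/389) = +1 → QR.
(122/389) = +1 → QR.
(123/389) = -1 → non-residue.
(139/389) = -1 → non-residue.
(328/389) = -1 → non-residue.
(358/389) = -1 → non-residue.
Total quadratic residues among the 6: 2.

2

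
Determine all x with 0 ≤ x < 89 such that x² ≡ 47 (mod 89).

15, 74

89 ≡ 1 (mod 4), so we find a root by search.
Trying successive values, 15² = 225 ≡ 47 (mod 89). The other root is 89 − 15 = 74.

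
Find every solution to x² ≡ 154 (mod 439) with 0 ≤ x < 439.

Since 439 ≡ 3 (mod 4), a square root of 154 is 154^((439+1)/4) = 154^110 mod 439.
Repeated squaring: 154^2≡10, 154^4≡100, 154^8≡342, 154^16≡190, 154^32≡102, 154^64≡307 (mod 439).
154^110 = 154^(64+32+8+4+2) ≡ 121 (mod 439).
Check: 121² = 14641 ≡ 154 (mod 439). The two roots are 121 and 318.

121, 318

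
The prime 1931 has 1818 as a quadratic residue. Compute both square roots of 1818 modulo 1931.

554, 1377

Since 1931 ≡ 3 (mod 4), a square root of 1818 is 1818^((1931+1)/4) = 1818^483 mod 1931.
Repeated squaring: 1818^2≡1183, 1818^4≡1445, 1818^8≡614, 1818^16≡451, 1818^32≡646, 1818^64≡220, 1818^128≡125, 1818^256≡177 (mod 1931).
1818^483 = 1818^(256+128+64+32+2+1) ≡ 554 (mod 1931).
Check: 554² = 306916 ≡ 1818 (mod 1931). The two roots are 554 and 1377.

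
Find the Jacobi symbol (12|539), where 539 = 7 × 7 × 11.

Pull out 2^2: since 539 ≡ 3 (mod 8), (2/539) = -1, so (2/539)^2 = +1.
Reciprocity: 3 ≡ 3 and 539 ≡ 3 (mod 4), so (3/539) = −(539/3).
Reduce top mod 3: now compute (2/3).
Pull out 2: since 3 ≡ 3 (mod 8), (2/3) = -1.
Reached (1/3) = 1. Collecting the sign flips along the way, the symbol is +1.

1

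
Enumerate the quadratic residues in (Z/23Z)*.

Square k = 1,…,11 (k and 23−k give the same square):
1²=1, 2²=4, 3²=9, 4²=16, 5²≡2, 6²≡13, 7²≡3, 8²≡18, 9²≡12, 10²≡8, 11²≡6 (mod 23).
So the quadratic residues mod 23 are {1, 2, 3, 4, 6, 8, 9, 12, 13, 16, 18}.

1, 2, 3, 4, 6, 8, 9, 12, 13, 16, 18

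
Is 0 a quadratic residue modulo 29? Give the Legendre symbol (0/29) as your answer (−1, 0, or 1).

0

Top reduces to 0: gcd > 1, so the symbol is 0.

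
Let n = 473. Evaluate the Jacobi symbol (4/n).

1

Pull out 2^2: since 473 ≡ 1 (mod 8), (2/473) = +1, so (2/473)^2 = +1.
Reached (1/473) = 1. Collecting the sign flips along the way, the symbol is +1.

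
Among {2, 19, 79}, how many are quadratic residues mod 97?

(2/97) = +1 → QR.
(19/97) = -1 → non-residue.
(79/97) = +1 → QR.
Total quadratic residues among the 3: 2.

2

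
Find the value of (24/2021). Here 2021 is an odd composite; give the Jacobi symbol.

Pull out 2^3: since 2021 ≡ 5 (mod 8), (2/2021) = -1, so (2/2021)^3 = -1.
Reciprocity: 3 ≡ 3 and 2021 ≡ 1 (mod 4), so (3/2021) = +(2021/3).
Reduce top mod 3: now compute (2/3).
Pull out 2: since 3 ≡ 3 (mod 8), (2/3) = -1.
Reached (1/3) = 1. Collecting the sign flips along the way, the symbol is +1.

1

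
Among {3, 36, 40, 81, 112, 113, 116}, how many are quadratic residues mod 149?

(3/149) = -1 → non-residue.
(36/149) = +1 → QR.
(40/149) = -1 → non-residue.
(81/149) = +1 → QR.
(112/149) = +1 → QR.
(113/149) = +1 → QR.
(116/149) = +1 → QR.
Total quadratic residues among the 7: 5.

5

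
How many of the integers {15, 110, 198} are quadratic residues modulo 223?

2

(15/223) = +1 → QR.
(110/223) = +1 → QR.
(198/223) = -1 → non-residue.
Total quadratic residues among the 3: 2.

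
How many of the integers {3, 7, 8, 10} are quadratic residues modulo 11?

1

(3/11) = +1 → QR.
(7/11) = -1 → non-residue.
(8/11) = -1 → non-residue.
(10/11) = -1 → non-residue.
Total quadratic residues among the 4: 1.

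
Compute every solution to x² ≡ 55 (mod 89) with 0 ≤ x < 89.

12, 77

89 ≡ 1 (mod 4), so we find a root by search.
Trying successive values, 12² = 144 ≡ 55 (mod 89). The other root is 89 − 12 = 77.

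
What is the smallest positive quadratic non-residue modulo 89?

(2/89) = +1, so 2 is a residue.
(3/89) = −1, so 3 is the smallest positive non-residue mod 89.

3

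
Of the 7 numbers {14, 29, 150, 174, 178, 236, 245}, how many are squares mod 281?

(14/281) = +1 → QR.
(29/281) = +1 → QR.
(150/281) = -1 → non-residue.
(174/281) = -1 → non-residue.
(178/281) = -1 → non-residue.
(236/281) = +1 → QR.
(245/281) = +1 → QR.
Total quadratic residues among the 7: 4.

4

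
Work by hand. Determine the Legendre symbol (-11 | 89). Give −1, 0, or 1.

1

First reduce: -11 ≡ 78 (mod 89).
Pull out 2: since 89 ≡ 1 (mod 8), (2/89) = +1.
Reciprocity: 39 ≡ 3 and 89 ≡ 1 (mod 4), so (39/89) = +(89/39).
Reduce top mod 39: now compute (11/39).
Reciprocity: 11 ≡ 3 and 39 ≡ 3 (mod 4), so (11/39) = −(39/11).
Reduce top mod 11: now compute (6/11).
Pull out 2: since 11 ≡ 3 (mod 8), (2/11) = -1.
Reciprocity: 3 ≡ 3 and 11 ≡ 3 (mod 4), so (3/11) = −(11/3).
Reduce top mod 3: now compute (2/3).
Pull out 2: since 3 ≡ 3 (mod 8), (2/3) = -1.
Reached (1/3) = 1. Collecting the sign flips along the way, the symbol is +1.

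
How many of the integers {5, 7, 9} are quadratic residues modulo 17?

1

(5/17) = -1 → non-residue.
(7/17) = -1 → non-residue.
(9/17) = +1 → QR.
Total quadratic residues among the 3: 1.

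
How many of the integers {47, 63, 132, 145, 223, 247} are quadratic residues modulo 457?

2

(47/457) = +1 → QR.
(63/457) = +1 → QR.
(132/457) = -1 → non-residue.
(145/457) = -1 → non-residue.
(223/457) = -1 → non-residue.
(247/457) = -1 → non-residue.
Total quadratic residues among the 6: 2.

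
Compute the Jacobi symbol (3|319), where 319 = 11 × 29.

-1

Reciprocity: 3 ≡ 3 and 319 ≡ 3 (mod 4), so (3/319) = −(319/3).
Reduce top mod 3: now compute (1/3).
Reached (1/3) = 1. Collecting the sign flips along the way, the symbol is -1.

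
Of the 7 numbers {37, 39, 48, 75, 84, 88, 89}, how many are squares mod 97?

(37/97) = -1 → non-residue.
(39/97) = -1 → non-residue.
(48/97) = +1 → QR.
(75/97) = +1 → QR.
(84/97) = -1 → non-residue.
(88/97) = +1 → QR.
(89/97) = +1 → QR.
Total quadratic residues among the 7: 4.

4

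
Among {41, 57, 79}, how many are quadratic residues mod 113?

2

(41/113) = +1 → QR.
(57/113) = +1 → QR.
(79/113) = -1 → non-residue.
Total quadratic residues among the 3: 2.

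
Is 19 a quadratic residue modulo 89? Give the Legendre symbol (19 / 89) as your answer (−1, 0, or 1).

Reciprocity: 19 ≡ 3 and 89 ≡ 1 (mod 4), so (19/89) = +(89/19).
Reduce top mod 19: now compute (13/19).
Reciprocity: 13 ≡ 1 and 19 ≡ 3 (mod 4), so (13/19) = +(19/13).
Reduce top mod 13: now compute (6/13).
Pull out 2: since 13 ≡ 5 (mod 8), (2/13) = -1.
Reciprocity: 3 ≡ 3 and 13 ≡ 1 (mod 4), so (3/13) = +(13/3).
Reduce top mod 3: now compute (1/3).
Reached (1/3) = 1. Collecting the sign flips along the way, the symbol is -1.

-1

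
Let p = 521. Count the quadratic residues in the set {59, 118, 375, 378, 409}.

(59/521) = +1 → QR.
(118/521) = +1 → QR.
(375/521) = -1 → non-residue.
(378/521) = +1 → QR.
(409/521) = -1 → non-residue.
Total quadratic residues among the 5: 3.

3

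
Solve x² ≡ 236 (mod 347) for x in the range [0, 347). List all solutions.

139, 208

Since 347 ≡ 3 (mod 4), a square root of 236 is 236^((347+1)/4) = 236^87 mod 347.
Repeated squaring: 236^2≡176, 236^4≡93, 236^8≡321, 236^16≡329, 236^32≡324, 236^64≡182 (mod 347).
236^87 = 236^(64+16+4+2+1) ≡ 208 (mod 347).
Check: 208² = 43264 ≡ 236 (mod 347). The two roots are 139 and 208.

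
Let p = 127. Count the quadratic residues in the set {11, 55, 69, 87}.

3

(11/127) = +1 → QR.
(55/127) = -1 → non-residue.
(69/127) = +1 → QR.
(87/127) = +1 → QR.
Total quadratic residues among the 4: 3.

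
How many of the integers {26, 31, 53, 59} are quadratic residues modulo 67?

2

(26/67) = +1 → QR.
(31/67) = -1 → non-residue.
(53/67) = -1 → non-residue.
(59/67) = +1 → QR.
Total quadratic residues among the 4: 2.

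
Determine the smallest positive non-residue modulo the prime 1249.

7

(2/1249) = +1, so 2 is a residue.
(3/1249) = +1, so 3 is a residue.
(4/1249) = +1, so 4 is a residue.
(5/1249) = +1, so 5 is a residue.
(6/1249) = +1, so 6 is a residue.
(7/1249) = −1, so 7 is the smallest positive non-residue mod 1249.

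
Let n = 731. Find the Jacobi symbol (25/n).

1

Reciprocity: 25 ≡ 1 and 731 ≡ 3 (mod 4), so (25/731) = +(731/25).
Reduce top mod 25: now compute (6/25).
Pull out 2: since 25 ≡ 1 (mod 8), (2/25) = +1.
Reciprocity: 3 ≡ 3 and 25 ≡ 1 (mod 4), so (3/25) = +(25/3).
Reduce top mod 3: now compute (1/3).
Reached (1/3) = 1. Collecting the sign flips along the way, the symbol is +1.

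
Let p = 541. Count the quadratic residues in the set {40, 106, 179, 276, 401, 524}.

3

(40/541) = -1 → non-residue.
(106/541) = -1 → non-residue.
(179/541) = +1 → QR.
(276/541) = +1 → QR.
(401/541) = +1 → QR.
(524/541) = -1 → non-residue.
Total quadratic residues among the 6: 3.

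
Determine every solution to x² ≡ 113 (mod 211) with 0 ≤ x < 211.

18, 193

Since 211 ≡ 3 (mod 4), a square root of 113 is 113^((211+1)/4) = 113^53 mod 211.
Repeated squaring: 113^2≡109, 113^4≡65, 113^8≡5, 113^16≡25, 113^32≡203 (mod 211).
113^53 = 113^(32+16+4+1) ≡ 193 (mod 211).
Check: 193² = 37249 ≡ 113 (mod 211). The two roots are 18 and 193.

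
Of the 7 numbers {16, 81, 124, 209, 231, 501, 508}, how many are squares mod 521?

6

(16/521) = +1 → QR.
(81/521) = +1 → QR.
(124/521) = +1 → QR.
(209/521) = -1 → non-residue.
(231/521) = +1 → QR.
(501/521) = +1 → QR.
(508/521) = +1 → QR.
Total quadratic residues among the 7: 6.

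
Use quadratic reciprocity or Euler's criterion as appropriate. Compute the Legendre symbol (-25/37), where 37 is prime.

First reduce: -25 ≡ 12 (mod 37).
Pull out 2^2: since 37 ≡ 5 (mod 8), (2/37) = -1, so (2/37)^2 = +1.
Reciprocity: 3 ≡ 3 and 37 ≡ 1 (mod 4), so (3/37) = +(37/3).
Reduce top mod 3: now compute (1/3).
Reached (1/3) = 1. Collecting the sign flips along the way, the symbol is +1.

1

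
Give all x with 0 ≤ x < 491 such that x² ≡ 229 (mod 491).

Since 491 ≡ 3 (mod 4), a square root of 229 is 229^((491+1)/4) = 229^123 mod 491.
Repeated squaring: 229^2≡395, 229^4≡378, 229^8≡3, 229^16≡9, 229^32≡81, 229^64≡178 (mod 491).
229^123 = 229^(64+32+16+8+2+1) ≡ 291 (mod 491).
Check: 291² = 84681 ≡ 229 (mod 491). The two roots are 200 and 291.

200, 291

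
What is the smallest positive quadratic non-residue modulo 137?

3

(2/137) = +1, so 2 is a residue.
(3/137) = −1, so 3 is the smallest positive non-residue mod 137.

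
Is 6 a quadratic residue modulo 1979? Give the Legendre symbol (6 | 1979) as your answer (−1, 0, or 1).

-1

Pull out 2: since 1979 ≡ 3 (mod 8), (2/1979) = -1.
Reciprocity: 3 ≡ 3 and 1979 ≡ 3 (mod 4), so (3/1979) = −(1979/3).
Reduce top mod 3: now compute (2/3).
Pull out 2: since 3 ≡ 3 (mod 8), (2/3) = -1.
Reached (1/3) = 1. Collecting the sign flips along the way, the symbol is -1.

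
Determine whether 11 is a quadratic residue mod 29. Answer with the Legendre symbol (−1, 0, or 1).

Reciprocity: 11 ≡ 3 and 29 ≡ 1 (mod 4), so (11/29) = +(29/11).
Reduce top mod 11: now compute (7/11).
Reciprocity: 7 ≡ 3 and 11 ≡ 3 (mod 4), so (7/11) = −(11/7).
Reduce top mod 7: now compute (4/7).
Pull out 2^2: since 7 ≡ 7 (mod 8), (2/7) = +1, so (2/7)^2 = +1.
Reached (1/7) = 1. Collecting the sign flips along the way, the symbol is -1.

-1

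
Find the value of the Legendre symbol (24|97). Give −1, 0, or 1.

Euler's criterion: (24/97) ≡ 24^48 (mod 97).
24^2 ≡ 91 (mod 97)
24^4 ≡ 36 (mod 97)
24^8 ≡ 35 (mod 97)
24^16 ≡ 61 (mod 97)
24^32 ≡ 35 (mod 97)
24^48 = 24^(32+16) ≡ 1 (mod 97).
Result is 1, so (24/97) = 1.

1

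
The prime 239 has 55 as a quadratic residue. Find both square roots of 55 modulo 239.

Since 239 ≡ 3 (mod 4), a square root of 55 is 55^((239+1)/4) = 55^60 mod 239.
Repeated squaring: 55^2≡157, 55^4≡32, 55^8≡68, 55^16≡83, 55^32≡197 (mod 239).
55^60 = 55^(32+16+8+4) ≡ 85 (mod 239).
Check: 85² = 7225 ≡ 55 (mod 239). The two roots are 85 and 154.

85, 154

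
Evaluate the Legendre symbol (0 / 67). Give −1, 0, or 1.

Top reduces to 0: gcd > 1, so the symbol is 0.

0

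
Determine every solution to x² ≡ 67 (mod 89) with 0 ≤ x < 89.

89 ≡ 1 (mod 4), so we find a root by search.
Trying successive values, 44² = 1936 ≡ 67 (mod 89). The other root is 89 − 44 = 45.

44, 45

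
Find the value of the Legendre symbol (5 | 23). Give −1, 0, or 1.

Reciprocity: 5 ≡ 1 and 23 ≡ 3 (mod 4), so (5/23) = +(23/5).
Reduce top mod 5: now compute (3/5).
Reciprocity: 3 ≡ 3 and 5 ≡ 1 (mod 4), so (3/5) = +(5/3).
Reduce top mod 3: now compute (2/3).
Pull out 2: since 3 ≡ 3 (mod 8), (2/3) = -1.
Reached (1/3) = 1. Collecting the sign flips along the way, the symbol is -1.

-1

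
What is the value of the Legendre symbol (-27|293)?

-1

First reduce: -27 ≡ 266 (mod 293).
Pull out 2: since 293 ≡ 5 (mod 8), (2/293) = -1.
Reciprocity: 133 ≡ 1 and 293 ≡ 1 (mod 4), so (133/293) = +(293/133).
Reduce top mod 133: now compute (27/133).
Reciprocity: 27 ≡ 3 and 133 ≡ 1 (mod 4), so (27/133) = +(133/27).
Reduce top mod 27: now compute (25/27).
Reciprocity: 25 ≡ 1 and 27 ≡ 3 (mod 4), so (25/27) = +(27/25).
Reduce top mod 25: now compute (2/25).
Pull out 2: since 25 ≡ 1 (mod 8), (2/25) = +1.
Reached (1/25) = 1. Collecting the sign flips along the way, the symbol is -1.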